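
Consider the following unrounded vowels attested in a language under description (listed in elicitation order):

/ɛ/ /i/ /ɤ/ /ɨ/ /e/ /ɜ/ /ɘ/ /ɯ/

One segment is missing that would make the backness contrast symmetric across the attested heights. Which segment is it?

high: front /i/, central /ɨ/, back /ɯ/.
high-mid: front /e/, central /ɘ/, back /ɤ/.
low-mid: front /ɛ/, central /ɜ/, back —.
The low-mid row has no back member, so the gap is the low-mid back unrounded vowel /ʌ/.

/ʌ/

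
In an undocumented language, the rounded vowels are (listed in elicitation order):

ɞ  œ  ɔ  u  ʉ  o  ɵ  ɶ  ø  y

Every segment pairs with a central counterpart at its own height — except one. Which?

High: /y/ ~ /ʉ/ ~ /u/
High-mid: /ø/ ~ /ɵ/ ~ /o/
Low-mid: /œ/ ~ /ɞ/ ~ /ɔ/
Low: only /ɶ/ (front); no central partner.
So /ɶ/ is the unpaired segment.

/ɶ/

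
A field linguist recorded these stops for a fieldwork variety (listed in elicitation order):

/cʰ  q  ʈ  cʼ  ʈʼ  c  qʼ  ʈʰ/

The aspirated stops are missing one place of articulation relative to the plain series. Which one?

Plain: /ʈ/ (retroflex), /c/ (palatal), /q/ (uvular).
Aspirated: /ʈʰ/ (retroflex), /cʰ/ (palatal).
Ejective: /ʈʼ/ (retroflex), /cʼ/ (palatal), /qʼ/ (uvular).
Every place of articulation has an aspirated member except uvular, where /qʰ/ would be expected.

uvular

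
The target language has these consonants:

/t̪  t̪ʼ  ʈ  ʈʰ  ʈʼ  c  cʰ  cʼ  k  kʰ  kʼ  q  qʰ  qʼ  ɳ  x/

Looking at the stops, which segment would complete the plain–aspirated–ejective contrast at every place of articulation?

/t̪ʰ/

dental: plain /t̪/, aspirated —, ejective /t̪ʼ/.
retroflex: plain /ʈ/, aspirated /ʈʰ/, ejective /ʈʼ/.
palatal: plain /c/, aspirated /cʰ/, ejective /cʼ/.
velar: plain /k/, aspirated /kʰ/, ejective /kʼ/.
uvular: plain /q/, aspirated /qʰ/, ejective /qʼ/.
The dental row has no aspirated member, so the gap is the aspirated dental stop /t̪ʰ/.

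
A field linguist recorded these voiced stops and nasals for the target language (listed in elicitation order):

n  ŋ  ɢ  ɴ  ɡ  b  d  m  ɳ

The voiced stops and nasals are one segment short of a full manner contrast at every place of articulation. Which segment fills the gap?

/ɖ/

bilabial: oral stop /b/, nasal /m/.
alveolar: oral stop /d/, nasal /n/.
retroflex: oral stop —, nasal /ɳ/.
velar: oral stop /ɡ/, nasal /ŋ/.
uvular: oral stop /ɢ/, nasal /ɴ/.
The retroflex row has no oral stop member, so the gap is the retroflex oral stop /ɖ/.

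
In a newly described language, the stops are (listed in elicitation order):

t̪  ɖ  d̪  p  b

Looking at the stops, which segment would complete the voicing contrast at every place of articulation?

Voiceless: /p/ (bilabial), /t̪/ (dental).
Voiced: /b/ (bilabial), /d̪/ (dental), /ɖ/ (retroflex).
The retroflex row has no voiceless member, so the gap is the voiceless retroflex stop /ʈ/.

/ʈ/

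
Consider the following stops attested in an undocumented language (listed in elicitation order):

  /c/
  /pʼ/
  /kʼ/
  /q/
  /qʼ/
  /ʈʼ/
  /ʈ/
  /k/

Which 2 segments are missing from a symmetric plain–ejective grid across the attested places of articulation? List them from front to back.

Plain: /ʈ/ (retroflex), /c/ (palatal), /k/ (velar), /q/ (uvular).
Ejective: /pʼ/ (bilabial), /ʈʼ/ (retroflex), /kʼ/ (velar), /qʼ/ (uvular).
Gaps, from front to back: bilabial lacks plain (/p/); palatal lacks ejective (/cʼ/).

/p/, /cʼ/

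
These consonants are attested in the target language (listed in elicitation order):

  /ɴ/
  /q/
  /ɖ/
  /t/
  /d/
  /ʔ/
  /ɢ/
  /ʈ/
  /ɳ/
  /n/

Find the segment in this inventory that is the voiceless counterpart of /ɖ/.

/ʈ/

/ɖ/ is a voiced retroflex stop.
The voiceless counterpart is a voiceless retroflex stop — in this inventory, /ʈ/.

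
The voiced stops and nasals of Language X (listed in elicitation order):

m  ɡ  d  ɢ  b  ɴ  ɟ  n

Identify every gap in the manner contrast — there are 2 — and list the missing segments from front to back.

bilabial: oral stop /b/, nasal /m/.
alveolar: oral stop /d/, nasal /n/.
palatal: oral stop /ɟ/, nasal —.
velar: oral stop /ɡ/, nasal —.
uvular: oral stop /ɢ/, nasal /ɴ/.
Gaps, from front to back: palatal lacks nasal (/ɲ/); velar lacks nasal (/ŋ/).

/ɲ/, /ŋ/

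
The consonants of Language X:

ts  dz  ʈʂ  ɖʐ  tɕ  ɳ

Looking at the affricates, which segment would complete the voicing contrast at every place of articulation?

/dʑ/

place of articulation  voiceless  voiced  
alveolar          ts        dz      
retroflex         ʈʂ        ɖʐ      
alveolo-palatal   tɕ        —       
The alveolo-palatal row has no voiced member, so the gap is the voiced alveolo-palatal affricate /dʑ/.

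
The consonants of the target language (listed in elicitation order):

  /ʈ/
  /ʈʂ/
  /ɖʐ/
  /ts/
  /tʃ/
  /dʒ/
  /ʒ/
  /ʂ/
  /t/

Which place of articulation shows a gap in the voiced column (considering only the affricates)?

Voiceless: /ts/ (alveolar), /tʃ/ (postalveolar), /ʈʂ/ (retroflex).
Voiced: /dʒ/ (postalveolar), /ɖʐ/ (retroflex).
Every place of articulation has a voiced member except alveolar, where /dz/ would be expected.

alveolar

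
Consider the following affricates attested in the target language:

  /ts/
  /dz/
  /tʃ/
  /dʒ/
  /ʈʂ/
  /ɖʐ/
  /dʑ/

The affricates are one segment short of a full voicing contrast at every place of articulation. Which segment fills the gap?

alveolar: voiceless /ts/, voiced /dz/.
postalveolar: voiceless /tʃ/, voiced /dʒ/.
retroflex: voiceless /ʈʂ/, voiced /ɖʐ/.
alveolo-palatal: voiceless —, voiced /dʑ/.
The alveolo-palatal row has no voiceless member, so the gap is the voiceless alveolo-palatal affricate /tɕ/.

/tɕ/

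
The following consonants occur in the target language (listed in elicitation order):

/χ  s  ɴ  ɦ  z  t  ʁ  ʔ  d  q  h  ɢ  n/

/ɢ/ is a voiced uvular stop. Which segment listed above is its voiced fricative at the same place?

/ʁ/

The voiced fricative at the same place is a voiced uvular fricative — in this inventory, /ʁ/.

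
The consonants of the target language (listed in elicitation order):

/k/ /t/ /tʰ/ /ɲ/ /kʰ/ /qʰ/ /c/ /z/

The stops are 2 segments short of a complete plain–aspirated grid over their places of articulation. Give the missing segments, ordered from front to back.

/cʰ/, /q/

Plain: /t/ (alveolar), /c/ (palatal), /k/ (velar).
Aspirated: /tʰ/ (alveolar), /kʰ/ (velar), /qʰ/ (uvular).
Gaps, from front to back: palatal lacks aspirated (/cʰ/); uvular lacks plain (/q/).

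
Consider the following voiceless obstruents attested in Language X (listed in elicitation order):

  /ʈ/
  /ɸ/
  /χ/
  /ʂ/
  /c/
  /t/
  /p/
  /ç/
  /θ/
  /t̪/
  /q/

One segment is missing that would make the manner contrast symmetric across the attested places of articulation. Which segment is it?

Stop: /p/ (bilabial), /t̪/ (dental), /t/ (alveolar), /ʈ/ (retroflex), /c/ (palatal), /q/ (uvular).
Fricative: /ɸ/ (bilabial), /θ/ (dental), /ʂ/ (retroflex), /ç/ (palatal), /χ/ (uvular).
The alveolar row has no fricative member, so the gap is the alveolar fricative /s/.

/s/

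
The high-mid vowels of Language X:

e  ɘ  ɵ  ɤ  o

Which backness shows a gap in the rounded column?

front

front: unrounded /e/, rounded —.
central: unrounded /ɘ/, rounded /ɵ/.
back: unrounded /ɤ/, rounded /o/.
Every backness has a rounded member except front, where /ø/ would be expected.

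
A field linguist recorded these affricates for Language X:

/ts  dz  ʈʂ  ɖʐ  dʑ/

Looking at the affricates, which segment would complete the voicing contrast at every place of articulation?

alveolar: voiceless /ts/, voiced /dz/.
retroflex: voiceless /ʈʂ/, voiced /ɖʐ/.
alveolo-palatal: voiceless —, voiced /dʑ/.
The alveolo-palatal row has no voiceless member, so the gap is the voiceless alveolo-palatal affricate /tɕ/.

/tɕ/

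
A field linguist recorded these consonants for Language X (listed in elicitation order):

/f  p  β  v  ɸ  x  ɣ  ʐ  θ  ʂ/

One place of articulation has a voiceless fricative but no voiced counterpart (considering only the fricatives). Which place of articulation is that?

Voiceless: /ɸ/ (bilabial), /f/ (labiodental), /θ/ (dental), /ʂ/ (retroflex), /x/ (velar).
Voiced: /β/ (bilabial), /v/ (labiodental), /ʐ/ (retroflex), /ɣ/ (velar).
Every place of articulation has a voiced member except dental, where /ð/ would be expected.

dental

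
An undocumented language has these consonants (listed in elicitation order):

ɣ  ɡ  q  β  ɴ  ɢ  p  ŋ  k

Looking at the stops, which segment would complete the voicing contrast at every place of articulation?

place of articulation  voiceless  voiced  
bilabial          p         —       
velar             k         ɡ       
uvular            q         ɢ       
The bilabial row has no voiced member, so the gap is the voiced bilabial stop /b/.

/b/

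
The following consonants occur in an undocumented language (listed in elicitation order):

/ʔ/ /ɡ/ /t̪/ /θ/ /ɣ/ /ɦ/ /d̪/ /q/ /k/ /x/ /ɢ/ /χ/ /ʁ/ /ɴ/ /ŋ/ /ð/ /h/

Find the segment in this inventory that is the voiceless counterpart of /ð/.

/θ/

/ð/ is a voiced dental fricative.
The voiceless counterpart is a voiceless dental fricative — in this inventory, /θ/.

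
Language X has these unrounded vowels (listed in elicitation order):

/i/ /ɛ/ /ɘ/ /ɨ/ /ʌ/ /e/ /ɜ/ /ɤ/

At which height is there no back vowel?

high

height            front     central   back    
high              i         ɨ         —       
high-mid          e         ɘ         ɤ       
low-mid           ɛ         ɜ         ʌ       
Every height has a back member except high, where /ɯ/ would be expected.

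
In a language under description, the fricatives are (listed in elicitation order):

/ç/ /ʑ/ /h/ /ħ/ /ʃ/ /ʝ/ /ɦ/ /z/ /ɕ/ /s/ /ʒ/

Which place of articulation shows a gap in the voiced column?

place of articulation  voiceless  voiced  
alveolar          s         z       
postalveolar      ʃ         ʒ       
alveolo-palatal   ɕ         ʑ       
palatal           ç         ʝ       
pharyngeal        ħ         —       
glottal           h         ɦ       
Every place of articulation has a voiced member except pharyngeal, where /ʕ/ would be expected.

pharyngeal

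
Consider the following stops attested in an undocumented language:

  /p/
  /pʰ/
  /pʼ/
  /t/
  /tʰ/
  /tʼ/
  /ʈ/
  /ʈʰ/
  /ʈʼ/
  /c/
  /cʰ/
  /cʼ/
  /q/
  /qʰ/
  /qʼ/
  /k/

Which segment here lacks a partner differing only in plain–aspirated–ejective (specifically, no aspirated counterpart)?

/k/

Bilabial: /p/ ~ /pʰ/ ~ /pʼ/
Alveolar: /t/ ~ /tʰ/ ~ /tʼ/
Retroflex: /ʈ/ ~ /ʈʰ/ ~ /ʈʼ/
Palatal: /c/ ~ /cʰ/ ~ /cʼ/
Uvular: /q/ ~ /qʰ/ ~ /qʼ/
Velar: only /k/ (plain); no aspirated partner.
So /k/ is the unpaired segment.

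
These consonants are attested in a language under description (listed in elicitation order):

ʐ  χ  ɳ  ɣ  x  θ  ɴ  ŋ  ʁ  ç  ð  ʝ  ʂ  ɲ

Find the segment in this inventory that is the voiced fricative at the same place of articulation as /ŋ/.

/ɣ/

/ŋ/ is a velar nasal.
The voiced fricative at the same place is a voiced velar fricative — in this inventory, /ɣ/.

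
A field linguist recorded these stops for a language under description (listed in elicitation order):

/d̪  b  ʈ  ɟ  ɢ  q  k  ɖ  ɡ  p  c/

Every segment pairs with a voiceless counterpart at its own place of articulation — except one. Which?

/d̪/

Bilabial: /p/ ~ /b/
Retroflex: /ʈ/ ~ /ɖ/
Palatal: /c/ ~ /ɟ/
Velar: /k/ ~ /ɡ/
Uvular: /q/ ~ /ɢ/
Dental: only /d̪/ (voiced); no voiceless partner.
So /d̪/ is the unpaired segment.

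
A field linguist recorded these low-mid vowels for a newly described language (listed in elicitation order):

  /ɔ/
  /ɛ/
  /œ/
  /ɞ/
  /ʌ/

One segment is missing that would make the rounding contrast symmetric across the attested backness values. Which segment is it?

front: unrounded /ɛ/, rounded /œ/.
central: unrounded —, rounded /ɞ/.
back: unrounded /ʌ/, rounded /ɔ/.
The central row has no unrounded member, so the gap is the central unrounded vowel /ɜ/.

/ɜ/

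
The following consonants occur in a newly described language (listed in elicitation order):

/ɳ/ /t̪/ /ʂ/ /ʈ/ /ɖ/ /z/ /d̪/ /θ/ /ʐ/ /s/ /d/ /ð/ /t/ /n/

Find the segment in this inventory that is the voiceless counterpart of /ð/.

/θ/

/ð/ is a voiced dental fricative.
The voiceless counterpart is a voiceless dental fricative — in this inventory, /θ/.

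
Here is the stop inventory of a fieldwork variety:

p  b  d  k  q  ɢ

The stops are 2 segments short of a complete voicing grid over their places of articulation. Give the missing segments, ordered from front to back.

place of articulation  voiceless  voiced  
bilabial          p         b       
alveolar          —         d       
velar             k         —       
uvular            q         ɢ       
Gaps, from front to back: alveolar lacks voiceless (/t/); velar lacks voiced (/ɡ/).

/t/, /ɡ/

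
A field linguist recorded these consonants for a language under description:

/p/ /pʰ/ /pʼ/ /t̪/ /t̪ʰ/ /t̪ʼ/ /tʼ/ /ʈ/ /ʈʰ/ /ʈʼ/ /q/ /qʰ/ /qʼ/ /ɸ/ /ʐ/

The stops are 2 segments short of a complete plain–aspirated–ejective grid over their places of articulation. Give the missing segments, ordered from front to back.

Plain: /p/ (bilabial), /t̪/ (dental), /ʈ/ (retroflex), /q/ (uvular).
Aspirated: /pʰ/ (bilabial), /t̪ʰ/ (dental), /ʈʰ/ (retroflex), /qʰ/ (uvular).
Ejective: /pʼ/ (bilabial), /t̪ʼ/ (dental), /tʼ/ (alveolar), /ʈʼ/ (retroflex), /qʼ/ (uvular).
Gaps, from front to back: alveolar lacks plain (/t/); alveolar lacks aspirated (/tʰ/).

/t/, /tʰ/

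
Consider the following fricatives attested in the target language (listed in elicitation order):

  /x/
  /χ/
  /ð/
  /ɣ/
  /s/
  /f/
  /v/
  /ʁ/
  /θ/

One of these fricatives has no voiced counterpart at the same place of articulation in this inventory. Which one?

Labiodental: /f/ ~ /v/
Dental: /θ/ ~ /ð/
Velar: /x/ ~ /ɣ/
Uvular: /χ/ ~ /ʁ/
Alveolar: only /s/ (voiceless); no voiced partner.
So /s/ is the unpaired segment.

/s/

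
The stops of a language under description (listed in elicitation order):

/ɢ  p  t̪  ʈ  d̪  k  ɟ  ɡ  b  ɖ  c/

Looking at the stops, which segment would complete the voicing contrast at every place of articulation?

bilabial: voiceless /p/, voiced /b/.
dental: voiceless /t̪/, voiced /d̪/.
retroflex: voiceless /ʈ/, voiced /ɖ/.
palatal: voiceless /c/, voiced /ɟ/.
velar: voiceless /k/, voiced /ɡ/.
uvular: voiceless —, voiced /ɢ/.
The uvular row has no voiceless member, so the gap is the voiceless uvular stop /q/.

/q/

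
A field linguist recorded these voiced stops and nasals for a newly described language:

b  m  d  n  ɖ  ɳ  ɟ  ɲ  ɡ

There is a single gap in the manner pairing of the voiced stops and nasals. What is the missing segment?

/ŋ/

place of articulation  oral stop  nasal   
bilabial          b         m       
alveolar          d         n       
retroflex         ɖ         ɳ       
palatal           ɟ         ɲ       
velar             ɡ         —       
The velar row has no nasal member, so the gap is the velar nasal /ŋ/.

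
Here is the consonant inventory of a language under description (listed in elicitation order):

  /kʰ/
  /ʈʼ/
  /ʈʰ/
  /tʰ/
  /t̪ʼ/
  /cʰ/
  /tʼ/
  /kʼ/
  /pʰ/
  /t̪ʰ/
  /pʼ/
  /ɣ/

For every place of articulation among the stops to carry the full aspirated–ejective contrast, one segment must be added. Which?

/cʼ/

Aspirated: /pʰ/ (bilabial), /t̪ʰ/ (dental), /tʰ/ (alveolar), /ʈʰ/ (retroflex), /cʰ/ (palatal), /kʰ/ (velar).
Ejective: /pʼ/ (bilabial), /t̪ʼ/ (dental), /tʼ/ (alveolar), /ʈʼ/ (retroflex), /kʼ/ (velar).
The palatal row has no ejective member, so the gap is the ejective palatal stop /cʼ/.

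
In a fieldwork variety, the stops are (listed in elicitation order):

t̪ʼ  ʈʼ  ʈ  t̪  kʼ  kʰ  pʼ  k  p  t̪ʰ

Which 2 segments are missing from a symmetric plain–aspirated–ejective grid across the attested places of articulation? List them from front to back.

/pʰ/, /ʈʰ/

Plain: /p/ (bilabial), /t̪/ (dental), /ʈ/ (retroflex), /k/ (velar).
Aspirated: /t̪ʰ/ (dental), /kʰ/ (velar).
Ejective: /pʼ/ (bilabial), /t̪ʼ/ (dental), /ʈʼ/ (retroflex), /kʼ/ (velar).
Gaps, from front to back: bilabial lacks aspirated (/pʰ/); retroflex lacks aspirated (/ʈʰ/).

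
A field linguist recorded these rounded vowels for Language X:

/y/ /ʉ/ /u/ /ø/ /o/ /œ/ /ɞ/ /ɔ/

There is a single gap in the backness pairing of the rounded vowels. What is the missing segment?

/ɵ/

high: front /y/, central /ʉ/, back /u/.
high-mid: front /ø/, central —, back /o/.
low-mid: front /œ/, central /ɞ/, back /ɔ/.
The high-mid row has no central member, so the gap is the high-mid central rounded vowel /ɵ/.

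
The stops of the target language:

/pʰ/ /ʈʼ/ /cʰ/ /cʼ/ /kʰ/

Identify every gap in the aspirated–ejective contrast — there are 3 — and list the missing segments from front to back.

/pʼ/, /ʈʰ/, /kʼ/

place of articulation  aspirated  ejective
bilabial          pʰ        —       
retroflex         —         ʈʼ      
palatal           cʰ        cʼ      
velar             kʰ        —       
Gaps, from front to back: bilabial lacks ejective (/pʼ/); retroflex lacks aspirated (/ʈʰ/); velar lacks ejective (/kʼ/).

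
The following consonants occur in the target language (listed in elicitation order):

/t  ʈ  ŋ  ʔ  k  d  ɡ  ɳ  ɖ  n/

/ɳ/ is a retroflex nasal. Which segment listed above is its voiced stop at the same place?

The voiced stop at the same place is a voiced retroflex stop — in this inventory, /ɖ/.

/ɖ/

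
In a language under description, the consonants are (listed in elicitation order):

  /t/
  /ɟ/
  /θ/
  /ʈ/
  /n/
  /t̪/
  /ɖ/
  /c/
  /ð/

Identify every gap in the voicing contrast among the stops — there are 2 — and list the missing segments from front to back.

/d̪/, /d/

Voiceless: /t̪/ (dental), /t/ (alveolar), /ʈ/ (retroflex), /c/ (palatal).
Voiced: /ɖ/ (retroflex), /ɟ/ (palatal).
Gaps, from front to back: dental lacks voiced (/d̪/); alveolar lacks voiced (/d/).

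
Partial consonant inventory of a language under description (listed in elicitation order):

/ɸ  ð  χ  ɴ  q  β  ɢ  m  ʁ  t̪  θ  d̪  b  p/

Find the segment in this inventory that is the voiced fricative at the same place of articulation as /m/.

/m/ is a bilabial nasal.
The voiced fricative at the same place is a voiced bilabial fricative — in this inventory, /β/.

/β/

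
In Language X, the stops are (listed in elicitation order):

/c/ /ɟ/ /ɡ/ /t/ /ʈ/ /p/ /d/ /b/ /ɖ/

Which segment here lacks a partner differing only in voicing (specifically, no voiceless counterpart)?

/ɡ/

Bilabial: /p/ ~ /b/
Alveolar: /t/ ~ /d/
Retroflex: /ʈ/ ~ /ɖ/
Palatal: /c/ ~ /ɟ/
Velar: only /ɡ/ (voiced); no voiceless partner.
So /ɡ/ is the unpaired segment.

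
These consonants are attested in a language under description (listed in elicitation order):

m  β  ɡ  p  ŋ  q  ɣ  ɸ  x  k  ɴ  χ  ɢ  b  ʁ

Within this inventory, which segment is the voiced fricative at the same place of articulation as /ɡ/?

/ɣ/

/ɡ/ is a voiced velar stop.
The voiced fricative at the same place is a voiced velar fricative — in this inventory, /ɣ/.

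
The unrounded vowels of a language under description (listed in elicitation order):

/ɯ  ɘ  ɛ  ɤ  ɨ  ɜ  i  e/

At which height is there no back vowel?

low-mid

high: front /i/, central /ɨ/, back /ɯ/.
high-mid: front /e/, central /ɘ/, back /ɤ/.
low-mid: front /ɛ/, central /ɜ/, back —.
Every height has a back member except low-mid, where /ʌ/ would be expected.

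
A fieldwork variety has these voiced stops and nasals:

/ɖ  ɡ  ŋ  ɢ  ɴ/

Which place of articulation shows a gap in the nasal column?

retroflex

place of articulation  oral stop  nasal   
retroflex         ɖ         —       
velar             ɡ         ŋ       
uvular            ɢ         ɴ       
Every place of articulation has a nasal member except retroflex, where /ɳ/ would be expected.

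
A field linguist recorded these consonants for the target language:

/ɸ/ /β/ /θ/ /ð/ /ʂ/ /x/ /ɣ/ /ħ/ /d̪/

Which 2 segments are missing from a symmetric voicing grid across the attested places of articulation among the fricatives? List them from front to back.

place of articulation  voiceless  voiced  
bilabial          ɸ         β       
dental            θ         ð       
retroflex         ʂ         —       
velar             x         ɣ       
pharyngeal        ħ         —       
Gaps, from front to back: retroflex lacks voiced (/ʐ/); pharyngeal lacks voiced (/ʕ/).

/ʐ/, /ʕ/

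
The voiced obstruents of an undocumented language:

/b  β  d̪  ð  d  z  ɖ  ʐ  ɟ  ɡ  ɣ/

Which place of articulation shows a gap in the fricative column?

place of articulation  stop      fricative
bilabial          b         β       
dental            d̪        ð       
alveolar          d         z       
retroflex         ɖ         ʐ       
palatal           ɟ         —       
velar             ɡ         ɣ       
Every place of articulation has a fricative member except palatal, where /ʝ/ would be expected.

palatal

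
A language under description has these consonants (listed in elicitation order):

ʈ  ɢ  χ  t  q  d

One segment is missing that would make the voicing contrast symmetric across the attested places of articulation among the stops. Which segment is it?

/ɖ/

alveolar: voiceless /t/, voiced /d/.
retroflex: voiceless /ʈ/, voiced —.
uvular: voiceless /q/, voiced /ɢ/.
The retroflex row has no voiced member, so the gap is the voiced retroflex stop /ɖ/.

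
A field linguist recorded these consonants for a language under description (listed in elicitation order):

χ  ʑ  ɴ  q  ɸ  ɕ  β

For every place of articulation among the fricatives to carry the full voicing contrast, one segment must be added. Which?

Voiceless: /ɸ/ (bilabial), /ɕ/ (alveolo-palatal), /χ/ (uvular).
Voiced: /β/ (bilabial), /ʑ/ (alveolo-palatal).
The uvular row has no voiced member, so the gap is the voiced uvular fricative /ʁ/.

/ʁ/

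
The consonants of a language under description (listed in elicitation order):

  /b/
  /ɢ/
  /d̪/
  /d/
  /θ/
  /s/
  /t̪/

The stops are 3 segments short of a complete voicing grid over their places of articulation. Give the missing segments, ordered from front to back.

/p/, /t/, /q/

bilabial: voiceless —, voiced /b/.
dental: voiceless /t̪/, voiced /d̪/.
alveolar: voiceless —, voiced /d/.
uvular: voiceless —, voiced /ɢ/.
Gaps, from front to back: bilabial lacks voiceless (/p/); alveolar lacks voiceless (/t/); uvular lacks voiceless (/q/).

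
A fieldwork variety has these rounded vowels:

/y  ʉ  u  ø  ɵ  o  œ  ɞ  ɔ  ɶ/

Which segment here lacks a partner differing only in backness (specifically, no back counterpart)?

High: /y/ ~ /ʉ/ ~ /u/
High-mid: /ø/ ~ /ɵ/ ~ /o/
Low-mid: /œ/ ~ /ɞ/ ~ /ɔ/
Low: only /ɶ/ (front); no back partner.
So /ɶ/ is the unpaired segment.

/ɶ/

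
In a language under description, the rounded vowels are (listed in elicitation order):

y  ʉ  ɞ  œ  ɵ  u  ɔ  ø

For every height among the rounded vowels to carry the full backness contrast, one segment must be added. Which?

/o/

high: front /y/, central /ʉ/, back /u/.
high-mid: front /ø/, central /ɵ/, back —.
low-mid: front /œ/, central /ɞ/, back /ɔ/.
The high-mid row has no back member, so the gap is the high-mid back rounded vowel /o/.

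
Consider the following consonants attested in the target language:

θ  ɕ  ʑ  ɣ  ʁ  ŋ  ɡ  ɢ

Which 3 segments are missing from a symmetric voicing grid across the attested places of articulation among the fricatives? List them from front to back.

/ð/, /x/, /χ/

place of articulation  voiceless  voiced  
dental            θ         —       
alveolo-palatal   ɕ         ʑ       
velar             —         ɣ       
uvular            —         ʁ       
Gaps, from front to back: dental lacks voiced (/ð/); velar lacks voiceless (/x/); uvular lacks voiceless (/χ/).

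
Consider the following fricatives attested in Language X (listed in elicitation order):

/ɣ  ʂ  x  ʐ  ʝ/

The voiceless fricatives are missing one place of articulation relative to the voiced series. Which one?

palatal

Voiceless: /ʂ/ (retroflex), /x/ (velar).
Voiced: /ʐ/ (retroflex), /ʝ/ (palatal), /ɣ/ (velar).
Every place of articulation has a voiceless member except palatal, where /ç/ would be expected.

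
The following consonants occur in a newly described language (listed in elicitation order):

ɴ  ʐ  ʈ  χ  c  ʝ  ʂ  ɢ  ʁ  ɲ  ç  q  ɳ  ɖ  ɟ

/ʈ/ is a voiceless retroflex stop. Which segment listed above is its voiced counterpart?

The voiced counterpart is a voiced retroflex stop — in this inventory, /ɖ/.

/ɖ/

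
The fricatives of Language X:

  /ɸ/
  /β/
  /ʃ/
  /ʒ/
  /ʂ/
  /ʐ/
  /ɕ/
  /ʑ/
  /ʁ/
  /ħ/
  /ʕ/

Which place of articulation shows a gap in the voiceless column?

uvular

bilabial: voiceless /ɸ/, voiced /β/.
postalveolar: voiceless /ʃ/, voiced /ʒ/.
retroflex: voiceless /ʂ/, voiced /ʐ/.
alveolo-palatal: voiceless /ɕ/, voiced /ʑ/.
uvular: voiceless —, voiced /ʁ/.
pharyngeal: voiceless /ħ/, voiced /ʕ/.
Every place of articulation has a voiceless member except uvular, where /χ/ would be expected.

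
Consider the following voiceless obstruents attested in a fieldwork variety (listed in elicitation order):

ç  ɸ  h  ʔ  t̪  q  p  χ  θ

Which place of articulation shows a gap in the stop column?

bilabial: stop /p/, fricative /ɸ/.
dental: stop /t̪/, fricative /θ/.
palatal: stop —, fricative /ç/.
uvular: stop /q/, fricative /χ/.
glottal: stop /ʔ/, fricative /h/.
Every place of articulation has a stop member except palatal, where /c/ would be expected.

palatal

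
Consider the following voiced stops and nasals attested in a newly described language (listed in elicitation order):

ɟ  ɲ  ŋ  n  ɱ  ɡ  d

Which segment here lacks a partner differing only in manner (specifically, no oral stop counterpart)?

Alveolar: /d/ ~ /n/
Palatal: /ɟ/ ~ /ɲ/
Velar: /ɡ/ ~ /ŋ/
Labiodental: only /ɱ/ (nasal); no oral stop partner.
So /ɱ/ is the unpaired segment.

/ɱ/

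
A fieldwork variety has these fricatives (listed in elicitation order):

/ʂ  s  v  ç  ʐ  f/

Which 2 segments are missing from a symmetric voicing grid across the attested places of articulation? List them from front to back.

Voiceless: /f/ (labiodental), /s/ (alveolar), /ʂ/ (retroflex), /ç/ (palatal).
Voiced: /v/ (labiodental), /ʐ/ (retroflex).
Gaps, from front to back: alveolar lacks voiced (/z/); palatal lacks voiced (/ʝ/).

/z/, /ʝ/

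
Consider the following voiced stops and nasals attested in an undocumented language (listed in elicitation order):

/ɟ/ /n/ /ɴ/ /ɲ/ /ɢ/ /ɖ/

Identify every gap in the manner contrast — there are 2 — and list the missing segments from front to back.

/d/, /ɳ/

Oral stop: /ɖ/ (retroflex), /ɟ/ (palatal), /ɢ/ (uvular).
Nasal: /n/ (alveolar), /ɲ/ (palatal), /ɴ/ (uvular).
Gaps, from front to back: alveolar lacks oral stop (/d/); retroflex lacks nasal (/ɳ/).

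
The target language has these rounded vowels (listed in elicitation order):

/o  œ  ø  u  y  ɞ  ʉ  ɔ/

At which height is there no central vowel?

height            front     central   back    
high              y         ʉ         u       
high-mid          ø         —         o       
low-mid           œ         ɞ         ɔ       
Every height has a central member except high-mid, where /ɵ/ would be expected.

high-mid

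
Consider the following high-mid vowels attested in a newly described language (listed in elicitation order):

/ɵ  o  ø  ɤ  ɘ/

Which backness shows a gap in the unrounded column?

Unrounded: /ɘ/ (central), /ɤ/ (back).
Rounded: /ø/ (front), /ɵ/ (central), /o/ (back).
Every backness has an unrounded member except front, where /e/ would be expected.

front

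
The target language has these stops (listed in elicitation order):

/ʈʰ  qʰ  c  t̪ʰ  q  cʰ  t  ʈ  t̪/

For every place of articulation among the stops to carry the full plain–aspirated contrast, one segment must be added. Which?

/tʰ/

place of articulation  plain     aspirated
dental            t̪        t̪ʰ     
alveolar          t         —       
retroflex         ʈ         ʈʰ      
palatal           c         cʰ      
uvular            q         qʰ      
The alveolar row has no aspirated member, so the gap is the aspirated alveolar stop /tʰ/.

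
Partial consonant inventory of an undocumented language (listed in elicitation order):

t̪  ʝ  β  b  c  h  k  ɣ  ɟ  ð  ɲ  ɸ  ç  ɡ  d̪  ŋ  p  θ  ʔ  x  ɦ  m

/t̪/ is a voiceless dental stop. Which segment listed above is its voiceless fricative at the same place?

/θ/

The voiceless fricative at the same place is a voiceless dental fricative — in this inventory, /θ/.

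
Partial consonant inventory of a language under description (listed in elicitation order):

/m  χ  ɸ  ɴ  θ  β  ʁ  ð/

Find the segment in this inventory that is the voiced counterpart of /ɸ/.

/β/

/ɸ/ is a voiceless bilabial fricative.
The voiced counterpart is a voiced bilabial fricative — in this inventory, /β/.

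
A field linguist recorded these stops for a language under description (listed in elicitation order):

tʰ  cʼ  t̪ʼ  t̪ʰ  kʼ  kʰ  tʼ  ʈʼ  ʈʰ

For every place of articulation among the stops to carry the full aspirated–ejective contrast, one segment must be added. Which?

dental: aspirated /t̪ʰ/, ejective /t̪ʼ/.
alveolar: aspirated /tʰ/, ejective /tʼ/.
retroflex: aspirated /ʈʰ/, ejective /ʈʼ/.
palatal: aspirated —, ejective /cʼ/.
velar: aspirated /kʰ/, ejective /kʼ/.
The palatal row has no aspirated member, so the gap is the aspirated palatal stop /cʰ/.

/cʰ/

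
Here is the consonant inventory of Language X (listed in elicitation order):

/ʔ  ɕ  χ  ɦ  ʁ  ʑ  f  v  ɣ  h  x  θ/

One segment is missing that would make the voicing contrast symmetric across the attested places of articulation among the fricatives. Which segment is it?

/ð/

labiodental: voiceless /f/, voiced /v/.
dental: voiceless /θ/, voiced —.
alveolo-palatal: voiceless /ɕ/, voiced /ʑ/.
velar: voiceless /x/, voiced /ɣ/.
uvular: voiceless /χ/, voiced /ʁ/.
glottal: voiceless /h/, voiced /ɦ/.
The dental row has no voiced member, so the gap is the voiced dental fricative /ð/.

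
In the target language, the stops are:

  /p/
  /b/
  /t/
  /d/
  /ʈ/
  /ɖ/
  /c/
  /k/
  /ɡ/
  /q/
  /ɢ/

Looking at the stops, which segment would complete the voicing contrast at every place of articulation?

/ɟ/

bilabial: voiceless /p/, voiced /b/.
alveolar: voiceless /t/, voiced /d/.
retroflex: voiceless /ʈ/, voiced /ɖ/.
palatal: voiceless /c/, voiced —.
velar: voiceless /k/, voiced /ɡ/.
uvular: voiceless /q/, voiced /ɢ/.
The palatal row has no voiced member, so the gap is the voiced palatal stop /ɟ/.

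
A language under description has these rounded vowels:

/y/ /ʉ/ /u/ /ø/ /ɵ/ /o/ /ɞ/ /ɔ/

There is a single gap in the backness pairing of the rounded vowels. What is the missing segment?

/œ/

Front: /y/ (high), /ø/ (high-mid).
Central: /ʉ/ (high), /ɵ/ (high-mid), /ɞ/ (low-mid).
Back: /u/ (high), /o/ (high-mid), /ɔ/ (low-mid).
The low-mid row has no front member, so the gap is the low-mid front rounded vowel /œ/.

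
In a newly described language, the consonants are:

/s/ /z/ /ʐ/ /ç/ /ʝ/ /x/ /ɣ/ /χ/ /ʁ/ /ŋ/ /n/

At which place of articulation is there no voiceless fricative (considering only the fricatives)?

place of articulation  voiceless  voiced  
alveolar          s         z       
retroflex         —         ʐ       
palatal           ç         ʝ       
velar             x         ɣ       
uvular            χ         ʁ       
Every place of articulation has a voiceless member except retroflex, where /ʂ/ would be expected.

retroflex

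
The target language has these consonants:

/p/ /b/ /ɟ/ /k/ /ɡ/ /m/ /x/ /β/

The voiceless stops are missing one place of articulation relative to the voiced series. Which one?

palatal

bilabial: voiceless /p/, voiced /b/.
palatal: voiceless —, voiced /ɟ/.
velar: voiceless /k/, voiced /ɡ/.
Every place of articulation has a voiceless member except palatal, where /c/ would be expected.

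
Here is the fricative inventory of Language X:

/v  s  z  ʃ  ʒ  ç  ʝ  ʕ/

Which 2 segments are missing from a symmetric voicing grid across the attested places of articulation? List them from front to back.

place of articulation  voiceless  voiced  
labiodental       —         v       
alveolar          s         z       
postalveolar      ʃ         ʒ       
palatal           ç         ʝ       
pharyngeal        —         ʕ       
Gaps, from front to back: labiodental lacks voiceless (/f/); pharyngeal lacks voiceless (/ħ/).

/f/, /ħ/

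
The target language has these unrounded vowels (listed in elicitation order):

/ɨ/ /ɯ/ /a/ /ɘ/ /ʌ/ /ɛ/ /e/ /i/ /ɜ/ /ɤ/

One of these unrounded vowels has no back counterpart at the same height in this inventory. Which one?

/a/

High: /i/ ~ /ɨ/ ~ /ɯ/
High-mid: /e/ ~ /ɘ/ ~ /ɤ/
Low-mid: /ɛ/ ~ /ɜ/ ~ /ʌ/
Low: only /a/ (front); no back partner.
So /a/ is the unpaired segment.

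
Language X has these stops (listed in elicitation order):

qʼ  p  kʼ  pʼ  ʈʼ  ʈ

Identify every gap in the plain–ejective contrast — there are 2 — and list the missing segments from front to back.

/k/, /q/

Plain: /p/ (bilabial), /ʈ/ (retroflex).
Ejective: /pʼ/ (bilabial), /ʈʼ/ (retroflex), /kʼ/ (velar), /qʼ/ (uvular).
Gaps, from front to back: velar lacks plain (/k/); uvular lacks plain (/q/).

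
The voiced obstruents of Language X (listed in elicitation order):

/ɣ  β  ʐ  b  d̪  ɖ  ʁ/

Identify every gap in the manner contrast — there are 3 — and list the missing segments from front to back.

/ð/, /ɡ/, /ɢ/

bilabial: stop /b/, fricative /β/.
dental: stop /d̪/, fricative —.
retroflex: stop /ɖ/, fricative /ʐ/.
velar: stop —, fricative /ɣ/.
uvular: stop —, fricative /ʁ/.
Gaps, from front to back: dental lacks fricative (/ð/); velar lacks stop (/ɡ/); uvular lacks stop (/ɢ/).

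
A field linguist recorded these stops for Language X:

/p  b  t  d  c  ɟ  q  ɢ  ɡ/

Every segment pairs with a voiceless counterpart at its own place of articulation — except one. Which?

Bilabial: /p/ ~ /b/
Alveolar: /t/ ~ /d/
Palatal: /c/ ~ /ɟ/
Uvular: /q/ ~ /ɢ/
Velar: only /ɡ/ (voiced); no voiceless partner.
So /ɡ/ is the unpaired segment.

/ɡ/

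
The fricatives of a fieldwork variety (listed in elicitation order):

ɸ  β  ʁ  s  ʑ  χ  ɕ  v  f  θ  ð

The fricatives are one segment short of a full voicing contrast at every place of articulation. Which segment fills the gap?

bilabial: voiceless /ɸ/, voiced /β/.
labiodental: voiceless /f/, voiced /v/.
dental: voiceless /θ/, voiced /ð/.
alveolar: voiceless /s/, voiced —.
alveolo-palatal: voiceless /ɕ/, voiced /ʑ/.
uvular: voiceless /χ/, voiced /ʁ/.
The alveolar row has no voiced member, so the gap is the voiced alveolar fricative /z/.

/z/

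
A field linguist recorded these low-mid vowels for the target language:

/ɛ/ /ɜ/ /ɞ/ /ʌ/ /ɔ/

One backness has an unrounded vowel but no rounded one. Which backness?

Unrounded: /ɛ/ (front), /ɜ/ (central), /ʌ/ (back).
Rounded: /ɞ/ (central), /ɔ/ (back).
Every backness has a rounded member except front, where /œ/ would be expected.

front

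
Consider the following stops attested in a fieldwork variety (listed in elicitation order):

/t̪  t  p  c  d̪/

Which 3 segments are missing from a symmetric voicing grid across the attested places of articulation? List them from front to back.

/b/, /d/, /ɟ/

bilabial: voiceless /p/, voiced —.
dental: voiceless /t̪/, voiced /d̪/.
alveolar: voiceless /t/, voiced —.
palatal: voiceless /c/, voiced —.
Gaps, from front to back: bilabial lacks voiced (/b/); alveolar lacks voiced (/d/); palatal lacks voiced (/ɟ/).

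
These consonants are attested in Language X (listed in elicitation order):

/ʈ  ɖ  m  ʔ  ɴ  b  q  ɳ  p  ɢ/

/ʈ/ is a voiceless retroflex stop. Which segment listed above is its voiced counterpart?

The voiced counterpart is a voiced retroflex stop — in this inventory, /ɖ/.

/ɖ/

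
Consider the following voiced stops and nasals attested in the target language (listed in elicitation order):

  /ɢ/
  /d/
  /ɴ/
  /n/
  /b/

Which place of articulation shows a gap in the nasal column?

place of articulation  oral stop  nasal   
bilabial          b         —       
alveolar          d         n       
uvular            ɢ         ɴ       
Every place of articulation has a nasal member except bilabial, where /m/ would be expected.

bilabial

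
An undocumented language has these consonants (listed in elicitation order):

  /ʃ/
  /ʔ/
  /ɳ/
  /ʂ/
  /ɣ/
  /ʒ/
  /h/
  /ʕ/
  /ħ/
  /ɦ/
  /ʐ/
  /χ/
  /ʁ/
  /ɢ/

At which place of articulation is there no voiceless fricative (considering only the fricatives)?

postalveolar: voiceless /ʃ/, voiced /ʒ/.
retroflex: voiceless /ʂ/, voiced /ʐ/.
velar: voiceless —, voiced /ɣ/.
uvular: voiceless /χ/, voiced /ʁ/.
pharyngeal: voiceless /ħ/, voiced /ʕ/.
glottal: voiceless /h/, voiced /ɦ/.
Every place of articulation has a voiceless member except velar, where /x/ would be expected.

velar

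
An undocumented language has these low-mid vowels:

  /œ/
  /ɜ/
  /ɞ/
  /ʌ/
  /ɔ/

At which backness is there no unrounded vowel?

Unrounded: /ɜ/ (central), /ʌ/ (back).
Rounded: /œ/ (front), /ɞ/ (central), /ɔ/ (back).
Every backness has an unrounded member except front, where /ɛ/ would be expected.

front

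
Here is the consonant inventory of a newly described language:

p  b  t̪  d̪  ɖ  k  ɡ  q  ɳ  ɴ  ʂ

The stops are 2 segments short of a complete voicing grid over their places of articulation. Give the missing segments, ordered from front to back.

/ʈ/, /ɢ/

bilabial: voiceless /p/, voiced /b/.
dental: voiceless /t̪/, voiced /d̪/.
retroflex: voiceless —, voiced /ɖ/.
velar: voiceless /k/, voiced /ɡ/.
uvular: voiceless /q/, voiced —.
Gaps, from front to back: retroflex lacks voiceless (/ʈ/); uvular lacks voiced (/ɢ/).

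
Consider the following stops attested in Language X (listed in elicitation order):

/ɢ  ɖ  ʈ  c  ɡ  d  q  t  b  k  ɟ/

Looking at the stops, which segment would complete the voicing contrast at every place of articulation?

Voiceless: /t/ (alveolar), /ʈ/ (retroflex), /c/ (palatal), /k/ (velar), /q/ (uvular).
Voiced: /b/ (bilabial), /d/ (alveolar), /ɖ/ (retroflex), /ɟ/ (palatal), /ɡ/ (velar), /ɢ/ (uvular).
The bilabial row has no voiceless member, so the gap is the voiceless bilabial stop /p/.

/p/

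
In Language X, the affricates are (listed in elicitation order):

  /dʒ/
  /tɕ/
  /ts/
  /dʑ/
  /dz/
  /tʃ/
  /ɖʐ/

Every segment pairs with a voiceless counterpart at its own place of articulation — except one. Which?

/ɖʐ/

Alveolar: /ts/ ~ /dz/
Postalveolar: /tʃ/ ~ /dʒ/
Alveolo-palatal: /tɕ/ ~ /dʑ/
Retroflex: only /ɖʐ/ (voiced); no voiceless partner.
So /ɖʐ/ is the unpaired segment.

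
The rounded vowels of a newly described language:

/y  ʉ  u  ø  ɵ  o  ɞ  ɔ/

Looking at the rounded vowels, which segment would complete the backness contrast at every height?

/œ/

height            front     central   back    
high              y         ʉ         u       
high-mid          ø         ɵ         o       
low-mid           —         ɞ         ɔ       
The low-mid row has no front member, so the gap is the low-mid front rounded vowel /œ/.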